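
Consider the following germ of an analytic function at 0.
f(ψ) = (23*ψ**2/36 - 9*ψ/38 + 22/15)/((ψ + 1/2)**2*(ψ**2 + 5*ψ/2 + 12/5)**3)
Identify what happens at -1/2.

The denominator factor ψ + 1/2 vanishes at -1/2 and appears to the power 2; the numerator there equals 23869/13680, nonzero, and no other factor vanishes.
Hence a pole whose order is the multiplicity, 2.

The point is a pole of order 2.


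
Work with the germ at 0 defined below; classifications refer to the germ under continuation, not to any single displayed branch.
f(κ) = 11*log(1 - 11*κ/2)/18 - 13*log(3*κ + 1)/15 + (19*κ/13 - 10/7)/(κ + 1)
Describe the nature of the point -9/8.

Denominator factors: κ + 1 = -1/8 at κ = -9/8 — none vanishes.
Branch term log(1 - κ/(2/11)): argument at -9/8 is 115/16, nonzero, so -9/8 is not its branch point (a point on a principal cut is still regular for the continued germ).
Branch term log(1 - κ/(-1/3)): argument at -9/8 is -19/8, nonzero, so -9/8 is not its branch point (a point on a principal cut is still regular for the continued germ).
So the germ continues analytically to -9/8.

The point is a regular point.


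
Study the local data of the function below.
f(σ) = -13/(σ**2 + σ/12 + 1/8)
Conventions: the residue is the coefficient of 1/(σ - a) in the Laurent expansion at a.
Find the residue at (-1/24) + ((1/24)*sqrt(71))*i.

The factor σ**2 + σ/12 + 1/8 splits as (σ - a)(σ - a') with a = (-1/24) + ((1/24)*sqrt(71))*i, a' = (-1/24) - ((1/24)*sqrt(71))*i. At the order-1 pole a set g(σ) = (σ - a)*f(σ) = [-13] / (σ - a').
Simple pole: residue = g(a) at a = (-1/24) + ((1/24)*sqrt(71))*i, which is ((156/71)*sqrt(71))*i.

The residue is ((156/71)*sqrt(71))*i.


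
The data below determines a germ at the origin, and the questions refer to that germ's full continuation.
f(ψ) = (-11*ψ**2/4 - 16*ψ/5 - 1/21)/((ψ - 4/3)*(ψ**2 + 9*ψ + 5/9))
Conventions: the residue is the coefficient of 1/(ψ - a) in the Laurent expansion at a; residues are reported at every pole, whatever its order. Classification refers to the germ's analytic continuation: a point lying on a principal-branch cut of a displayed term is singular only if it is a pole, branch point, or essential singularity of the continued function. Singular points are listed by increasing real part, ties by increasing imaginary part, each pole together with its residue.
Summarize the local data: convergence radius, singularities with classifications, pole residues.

Denominator factor (ψ**2 + 9*ψ + 5/9): discriminant 709/9, real irrational roots -9/2 + (1/6)*sqrt(709) and -9/2 - (1/6)*sqrt(709); poles of order 1, moduli 9/2 - (1/6)*sqrt(709) and 9/2 + (1/6)*sqrt(709).
Denominator factor (ψ - 4/3): pole of order 1 at 4/3, modulus 4/3.
The radius of convergence is the smallest modulus among the singular points: 9/2 - (1/6)*sqrt(709).
The factor ψ**2 + 9*ψ + 5/9 splits as (ψ - a)(ψ - a') with a = -9/2 - (1/6)*sqrt(709), a' = -9/2 + (1/6)*sqrt(709). At the order-1 pole a set g(ψ) = (ψ - a)*f(ψ) = [(-11*ψ**2/4 - 16*ψ/5 - 1/21)/(ψ - 4/3)] / (ψ - a').
Simple pole: residue = g(a) at a = -9/2 - (1/6)*sqrt(709), which is -38069/36120 - (143249/3658440)*sqrt(709).
The factor ψ**2 + 9*ψ + 5/9 splits as (ψ - a)(ψ - a') with a = -9/2 + (1/6)*sqrt(709), a' = -9/2 - (1/6)*sqrt(709). At the order-1 pole a set g(ψ) = (ψ - a)*f(ψ) = [(-11*ψ**2/4 - 16*ψ/5 - 1/21)/(ψ - 4/3)] / (ψ - a').
Simple pole: residue = g(a) at a = -9/2 + (1/6)*sqrt(709), which is -38069/36120 + (143249/3658440)*sqrt(709).
At the order-1 pole 4/3 set g(ψ) = (ψ - (4/3))*f(ψ) = (-11*ψ**2/4 - 16*ψ/5 - 1/21)/(ψ**2 + 9*ψ + 5/9).
Simple pole: residue = g(a) at a = 4/3, which is -2899/4515.
List the singular points by increasing real part (a conjugate pair: the negative imaginary part first).

Radius of convergence at 0: 9/2 - (1/6)*sqrt(709).
At -9/2 - (1/6)*sqrt(709): a pole of order 1; residue -38069/36120 - (143249/3658440)*sqrt(709).
At -9/2 + (1/6)*sqrt(709): a pole of order 1; residue -38069/36120 + (143249/3658440)*sqrt(709).
At 4/3: a pole of order 1; residue -2899/4515.


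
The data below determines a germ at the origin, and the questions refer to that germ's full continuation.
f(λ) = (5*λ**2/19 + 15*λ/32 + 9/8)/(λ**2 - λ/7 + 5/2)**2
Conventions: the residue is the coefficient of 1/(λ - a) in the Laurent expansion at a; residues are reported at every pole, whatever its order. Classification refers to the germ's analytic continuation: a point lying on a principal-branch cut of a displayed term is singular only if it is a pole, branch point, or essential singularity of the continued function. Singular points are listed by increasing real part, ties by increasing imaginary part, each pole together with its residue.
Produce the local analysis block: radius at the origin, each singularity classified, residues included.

Denominator factor (λ**2 - λ/7 + 5/2)^2: discriminant -489/49, complex-conjugate roots (1/14) + ((1/14)*sqrt(489))*i and (1/14) - ((1/14)*sqrt(489))*i; poles of order 2, moduli (1/2)*sqrt(10) and (1/2)*sqrt(10).
The radius of convergence is the smallest modulus among the singular points: (1/2)*sqrt(10).
The factor λ**2 - λ/7 + 5/2 splits as (λ - a)(λ - a') with a = (1/14) - ((1/14)*sqrt(489))*i, a' = (1/14) + ((1/14)*sqrt(489))*i. At the order-2 pole a set g(λ) = (λ - a)^2*f(λ) = [5*λ**2/19 + 15*λ/32 + 9/8] / (λ - a')^2.
Order-2 pole: residue = g'(a); g'((1/14) - ((1/14)*sqrt(489))*i) = ((757589/145385568)*sqrt(489))*i, so the residue is ((757589/145385568)*sqrt(489))*i.
The factor λ**2 - λ/7 + 5/2 splits as (λ - a)(λ - a') with a = (1/14) + ((1/14)*sqrt(489))*i, a' = (1/14) - ((1/14)*sqrt(489))*i. At the order-2 pole a set g(λ) = (λ - a)^2*f(λ) = [5*λ**2/19 + 15*λ/32 + 9/8] / (λ - a')^2.
Order-2 pole: residue = g'(a); g'((1/14) + ((1/14)*sqrt(489))*i) = -((757589/145385568)*sqrt(489))*i, so the residue is -((757589/145385568)*sqrt(489))*i.
List the singular points by increasing real part (a conjugate pair: the negative imaginary part first).

Radius of convergence at 0: (1/2)*sqrt(10).
At (1/14) - ((1/14)*sqrt(489))*i: a pole of order 2; residue ((757589/145385568)*sqrt(489))*i.
At (1/14) + ((1/14)*sqrt(489))*i: a pole of order 2; residue -((757589/145385568)*sqrt(489))*i.


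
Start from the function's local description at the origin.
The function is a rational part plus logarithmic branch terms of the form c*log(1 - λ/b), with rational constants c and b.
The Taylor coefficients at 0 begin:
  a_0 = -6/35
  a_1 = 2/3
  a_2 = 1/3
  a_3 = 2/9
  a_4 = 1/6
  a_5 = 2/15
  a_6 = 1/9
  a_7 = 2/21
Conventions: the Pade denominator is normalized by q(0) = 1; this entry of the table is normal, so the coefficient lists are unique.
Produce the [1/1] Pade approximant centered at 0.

Taylor coefficients needed (read off): a_0 = -6/35, a_1 = 2/3, a_2 = 1/3.
Write the denominator as Q(λ) = 1 + q1*λ. Requiring Q*f - P = O(λ^3) with deg P <= 1 kills the coefficients of λ^2..λ^2 in Q*f:
  λ^2: a_2 + q1*a_1 = 0, i.e. 1/3 + (2/3)*q1 = 0.
Solving this linear system: q1 = -1/2.
The numerator is Q*f truncated at degree 1: P0 = a_0 = -6/35; P1 = a_1 + q1*a_0 = 79/105.

The Pade approximant has numerator coefficients [-6/35, 79/105]; denominator coefficients [1, -1/2].


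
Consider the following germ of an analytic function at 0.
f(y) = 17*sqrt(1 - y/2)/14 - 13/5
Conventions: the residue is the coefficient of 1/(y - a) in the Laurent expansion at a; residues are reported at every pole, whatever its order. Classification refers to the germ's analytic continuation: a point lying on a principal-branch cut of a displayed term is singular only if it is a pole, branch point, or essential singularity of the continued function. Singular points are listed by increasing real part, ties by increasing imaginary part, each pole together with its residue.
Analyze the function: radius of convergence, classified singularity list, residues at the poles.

Branch term (17/14)*sqrt(1 - y/(2)): its argument vanishes at y = 2, a square-root branch point, modulus 2.
The radius of convergence is the smallest modulus among the singular points: 2.

Radius of convergence at 0: 2.
At 2: an algebraic (square-root) branch point.


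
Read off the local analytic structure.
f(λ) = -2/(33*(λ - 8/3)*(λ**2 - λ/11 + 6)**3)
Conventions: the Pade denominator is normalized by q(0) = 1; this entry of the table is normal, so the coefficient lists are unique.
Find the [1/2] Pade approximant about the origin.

The Pade approximant has numerator coefficients [1/9504, 233347/5658548544]; denominator coefficients [1, -67943/2381544, 4623077/13098492].

Taylor coefficients needed (expand at 0): a_0 = 1/9504, a_1 = 37/836352, a_2 = -7921/220796928, a_3 = -2909465/174871166976.
Write the denominator as Q(λ) = 1 + q1*λ + q2*λ^2. Requiring Q*f - P = O(λ^4) with deg P <= 1 kills the coefficients of λ^2..λ^3 in Q*f:
  λ^2: a_2 + q1*a_1 + q2*a_0 = 0, i.e. -7921/220796928 + (37/836352)*q1 + (1/9504)*q2 = 0.
  λ^3: a_3 + q1*a_2 + q2*a_1 = 0, i.e. -2909465/174871166976 + (-7921/220796928)*q1 + (37/836352)*q2 = 0.
Solving this linear system: q1 = -67943/2381544, q2 = 4623077/13098492.
The numerator is Q*f truncated at degree 1: P0 = a_0 = 1/9504; P1 = a_1 + q1*a_0 = 233347/5658548544.


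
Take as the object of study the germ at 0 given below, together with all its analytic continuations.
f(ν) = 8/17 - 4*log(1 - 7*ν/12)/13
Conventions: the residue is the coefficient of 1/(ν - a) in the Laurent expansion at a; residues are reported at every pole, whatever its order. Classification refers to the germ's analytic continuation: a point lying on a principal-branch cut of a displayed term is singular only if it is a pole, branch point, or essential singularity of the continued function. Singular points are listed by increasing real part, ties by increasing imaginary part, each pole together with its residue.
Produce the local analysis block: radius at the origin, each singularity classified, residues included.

Branch term (-4/13)*log(1 - ν/(12/7)): its argument vanishes at ν = 12/7, a logarithmic branch point, modulus 12/7.
The radius of convergence is the smallest modulus among the singular points: 12/7.

Radius of convergence at 0: 12/7.
At 12/7: a logarithmic branch point.


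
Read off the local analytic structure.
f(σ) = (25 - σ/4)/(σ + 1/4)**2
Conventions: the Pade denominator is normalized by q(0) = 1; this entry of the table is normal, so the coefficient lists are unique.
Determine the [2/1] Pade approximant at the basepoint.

Taylor coefficients needed (expand at 0): a_0 = 400, a_1 = -3204, a_2 = 19232, a_3 = -102592.
Write the denominator as Q(σ) = 1 + q1*σ. Requiring Q*f - P = O(σ^4) with deg P <= 2 kills the coefficients of σ^3..σ^3 in Q*f:
  σ^3: a_3 + q1*a_2 = 0, i.e. -102592 + (19232)*q1 = 0.
Solving this linear system: q1 = 3206/601.
The numerator is Q*f truncated at degree 2: P0 = a_0 = 400; P1 = a_1 + q1*a_0 = -643204/601; P2 = a_2 + q1*a_1 = 1286408/601.

The Pade approximant has numerator coefficients [400, -643204/601, 1286408/601]; denominator coefficients [1, 3206/601].


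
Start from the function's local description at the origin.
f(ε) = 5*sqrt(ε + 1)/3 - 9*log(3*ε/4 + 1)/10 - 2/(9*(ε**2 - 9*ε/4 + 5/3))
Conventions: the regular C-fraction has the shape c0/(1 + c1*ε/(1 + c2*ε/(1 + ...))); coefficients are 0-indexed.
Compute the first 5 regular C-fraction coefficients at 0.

Taylor coefficients (expand at 0): a_0 = 23/15, a_1 = -13/600, a_2 = -2837/24000, a_3 = -32267/240000, a_4 = -909701/19200000.
c0 = a_0 = 23/15. Peel one level at a time: if S = 1 + c*ε/S' with S'(0) = 1, then c is the ε-coefficient of S and S' = c*ε/(S - 1).
S_1 = c0/f = 1 + (13/920)*ε + (3271/42320)*ε^2 + ...; c1 = 13/920.
S_2 = c1*ε/(S_1 - 1) = 1 + (-3271/598)*ε + (1274137/54080)*ε^2 + ...; c2 = -3271/598.
S_3 = c2*ε/(S_2 - 1) = 1 + (29305151/6803680)*ε + (230743234029/273905689600)*ε^2 + ...; c3 = 29305151/6803680.
S_4 = c3*ε/(S_3 - 1) = 1 + (-130420088799/666832340320)*ε + ...; c4 = -130420088799/666832340320.

The regular C-fraction coefficients are [23/15, 13/920, -3271/598, 29305151/6803680, -130420088799/666832340320].


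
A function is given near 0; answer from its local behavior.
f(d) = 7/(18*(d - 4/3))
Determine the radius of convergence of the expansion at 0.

The radius of convergence is 4/3.

Denominator factor (d - 4/3): pole of order 1 at 4/3, modulus 4/3.
The radius of convergence is the smallest modulus among the singular points: 4/3.


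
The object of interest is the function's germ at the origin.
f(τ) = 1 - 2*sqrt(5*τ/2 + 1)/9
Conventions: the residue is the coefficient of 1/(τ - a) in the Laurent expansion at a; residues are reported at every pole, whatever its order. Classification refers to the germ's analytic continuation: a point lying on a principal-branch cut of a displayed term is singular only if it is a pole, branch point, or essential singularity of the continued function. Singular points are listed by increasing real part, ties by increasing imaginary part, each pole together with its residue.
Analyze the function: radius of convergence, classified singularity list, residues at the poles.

Radius of convergence at 0: 2/5.
At -2/5: an algebraic (square-root) branch point.

Branch term (-2/9)*sqrt(1 - τ/(-2/5)): its argument vanishes at τ = -2/5, a square-root branch point, modulus 2/5.
The radius of convergence is the smallest modulus among the singular points: 2/5.


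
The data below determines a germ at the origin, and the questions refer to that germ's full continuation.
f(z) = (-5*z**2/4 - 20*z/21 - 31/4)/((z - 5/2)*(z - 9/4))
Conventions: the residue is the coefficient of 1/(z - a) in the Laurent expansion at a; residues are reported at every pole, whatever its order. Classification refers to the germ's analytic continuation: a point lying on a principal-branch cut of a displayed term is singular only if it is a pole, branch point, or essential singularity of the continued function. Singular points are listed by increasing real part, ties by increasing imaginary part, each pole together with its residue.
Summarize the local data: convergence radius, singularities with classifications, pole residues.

Radius of convergence at 0: 9/4.
At 9/4: a pole of order 1; residue 7267/112.
At 5/2: a pole of order 1; residue -6029/84.

Denominator factor (z - 9/4): pole of order 1 at 9/4, modulus 9/4.
Denominator factor (z - 5/2): pole of order 1 at 5/2, modulus 5/2.
The radius of convergence is the smallest modulus among the singular points: 9/4.
At the order-1 pole 9/4 set g(z) = (z - (9/4))*f(z) = (-5*z**2/4 - 20*z/21 - 31/4)/(z - 5/2).
Simple pole: residue = g(a) at a = 9/4, which is 7267/112.
At the order-1 pole 5/2 set g(z) = (z - (5/2))*f(z) = (-5*z**2/4 - 20*z/21 - 31/4)/(z - 9/4).
Simple pole: residue = g(a) at a = 5/2, which is -6029/84.
List the singular points by increasing real part (a conjugate pair: the negative imaginary part first).


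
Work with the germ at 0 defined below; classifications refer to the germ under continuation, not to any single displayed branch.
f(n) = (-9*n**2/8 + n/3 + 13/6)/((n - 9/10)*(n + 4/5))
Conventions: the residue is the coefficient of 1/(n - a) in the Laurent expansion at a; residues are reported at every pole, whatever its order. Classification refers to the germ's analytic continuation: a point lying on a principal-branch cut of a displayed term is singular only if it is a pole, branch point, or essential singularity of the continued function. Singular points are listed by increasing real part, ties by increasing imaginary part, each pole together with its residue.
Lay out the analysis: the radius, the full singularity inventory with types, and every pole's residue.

Denominator factor (n + 4/5): pole of order 1 at -4/5, modulus 4/5.
Denominator factor (n - 9/10): pole of order 1 at 9/10, modulus 9/10.
The radius of convergence is the smallest modulus among the singular points: 4/5.
At the order-1 pole -4/5 set g(n) = (n - (-4/5))*f(n) = (-9*n**2/8 + n/3 + 13/6)/(n - 9/10).
Simple pole: residue = g(a) at a = -4/5, which is -59/85.
At the order-1 pole 9/10 set g(n) = (n - (9/10))*f(n) = (-9*n**2/8 + n/3 + 13/6)/(n + 4/5).
Simple pole: residue = g(a) at a = 9/10, which is 3733/4080.
List the singular points by increasing real part (a conjugate pair: the negative imaginary part first).

Radius of convergence at 0: 4/5.
At -4/5: a pole of order 1; residue -59/85.
At 9/10: a pole of order 1; residue 3733/4080.


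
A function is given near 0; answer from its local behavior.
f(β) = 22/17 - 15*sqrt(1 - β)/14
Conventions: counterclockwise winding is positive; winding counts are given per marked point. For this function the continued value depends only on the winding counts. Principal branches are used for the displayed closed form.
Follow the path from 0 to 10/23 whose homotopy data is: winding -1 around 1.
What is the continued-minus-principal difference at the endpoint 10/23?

Continued minus principal equals (15/161)*sqrt(299).

The rational part is single-valued and drops out of the difference; each branch term changes only by its own monodromy.
(-15/14)*sqrt(1 - β/(1)): winding -1 is odd, the square root flips sign, contributing -2*(-15/14)*sqrt(1 - (10/23)/(1)) = -2*(-15/14)*sqrt(13/23) = (15/161)*sqrt(299).
Summing the contributions at β = 10/23 gives (15/161)*sqrt(299).


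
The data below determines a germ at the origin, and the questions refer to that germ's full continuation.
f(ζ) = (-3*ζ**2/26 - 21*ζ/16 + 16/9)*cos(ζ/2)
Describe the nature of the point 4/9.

The point is a regular point.

There is no denominator, hence no pole anywhere.
The factor cos(ζ/2) is entire.
So the germ continues analytically to 4/9.


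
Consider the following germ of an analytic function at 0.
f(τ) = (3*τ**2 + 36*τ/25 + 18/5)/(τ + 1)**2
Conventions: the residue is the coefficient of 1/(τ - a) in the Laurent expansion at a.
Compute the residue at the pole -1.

At the order-2 pole -1 set g(τ) = (τ - (-1))^2*f(τ) = 3*τ**2 + 36*τ/25 + 18/5.
Order-2 pole: residue = g'(a); g'(-1) = -114/25, so the residue is -114/25.

The residue is -114/25.


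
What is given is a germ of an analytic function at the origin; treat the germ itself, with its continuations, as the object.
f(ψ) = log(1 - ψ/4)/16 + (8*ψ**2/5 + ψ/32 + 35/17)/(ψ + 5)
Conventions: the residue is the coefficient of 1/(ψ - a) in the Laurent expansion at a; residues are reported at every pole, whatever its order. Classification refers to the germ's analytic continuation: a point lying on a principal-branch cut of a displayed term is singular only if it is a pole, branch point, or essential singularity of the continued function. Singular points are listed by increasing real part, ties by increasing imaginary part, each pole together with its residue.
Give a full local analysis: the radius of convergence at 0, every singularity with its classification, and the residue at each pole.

Radius of convergence at 0: 4.
At -5: a pole of order 1; residue 22795/544.
At 4: a logarithmic branch point.

Denominator factor (ψ + 5): pole of order 1 at -5, modulus 5.
Branch term (1/16)*log(1 - ψ/(4)): its argument vanishes at ψ = 4, a logarithmic branch point, modulus 4.
The radius of convergence is the smallest modulus among the singular points: 4.
The branch term is analytic at -5 and contributes nothing to the residue; only the rational part matters.
At the order-1 pole -5 set g(ψ) = (ψ - (-5))*(rational part) = 8*ψ**2/5 + ψ/32 + 35/17.
Simple pole: residue = g(a) at a = -5, which is 22795/544.
List the singular points by increasing real part (a conjugate pair: the negative imaginary part first).


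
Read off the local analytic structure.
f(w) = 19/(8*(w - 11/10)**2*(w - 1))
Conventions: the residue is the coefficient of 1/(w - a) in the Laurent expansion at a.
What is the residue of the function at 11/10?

At the order-2 pole 11/10 set g(w) = (w - (11/10))^2*f(w) = 19/(8*(w - 1)).
Order-2 pole: residue = g'(a); g'(11/10) = -475/2, so the residue is -475/2.

The residue is -475/2.


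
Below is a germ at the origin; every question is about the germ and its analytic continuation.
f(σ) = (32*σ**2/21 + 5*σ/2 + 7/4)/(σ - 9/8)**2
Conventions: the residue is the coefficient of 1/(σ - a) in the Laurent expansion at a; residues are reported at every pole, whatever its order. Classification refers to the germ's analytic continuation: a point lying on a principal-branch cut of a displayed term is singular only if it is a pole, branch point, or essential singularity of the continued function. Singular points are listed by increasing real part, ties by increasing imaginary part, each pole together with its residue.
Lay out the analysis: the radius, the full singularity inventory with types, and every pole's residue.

Radius of convergence at 0: 9/8.
At 9/8: a pole of order 2; residue 83/14.

Denominator factor (σ - 9/8)^2: pole of order 2 at 9/8, modulus 9/8.
The radius of convergence is the smallest modulus among the singular points: 9/8.
At the order-2 pole 9/8 set g(σ) = (σ - (9/8))^2*f(σ) = 32*σ**2/21 + 5*σ/2 + 7/4.
Order-2 pole: residue = g'(a); g'(9/8) = 83/14, so the residue is 83/14.


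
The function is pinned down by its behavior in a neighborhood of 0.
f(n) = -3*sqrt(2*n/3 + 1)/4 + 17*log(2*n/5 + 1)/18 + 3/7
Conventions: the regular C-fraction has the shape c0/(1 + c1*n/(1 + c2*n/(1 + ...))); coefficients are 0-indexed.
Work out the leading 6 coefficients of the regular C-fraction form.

The regular C-fraction coefficients are [-9/28, 161/405, -493/3726, 91503/566950, 7304041/83538850, 15878099807/10762345630].

Taylor coefficients (expand at 0): a_0 = -9/28, a_1 = 23/180, a_2 = -61/1800, a_3 = 169/27000, a_4 = -139/540000, a_5 = -31039/40500000.
c0 = a_0 = -9/28. Peel one level at a time: if S = 1 + c*n/S' with S'(0) = 1, then c is the n-coefficient of S and S' = c*n/(S - 1).
S_1 = c0/f = 1 + (161/405)*n + (3451/65610)*n^2 + ...; c1 = 161/405.
S_2 = c1*n/(S_1 - 1) = 1 + (-493/3726)*n + (3389/158700)*n^2 + ...; c2 = -493/3726.
S_3 = c2*n/(S_2 - 1) = 1 + (91503/566950)*n + (-8574309/607622500)*n^2 + ...; c3 = 91503/566950.
S_4 = c3*n/(S_3 - 1) = 1 + (7304041/83538850)*n + (-740763277/5742660500)*n^2 + ...; c4 = 7304041/83538850.
S_5 = c4*n/(S_4 - 1) = 1 + (15878099807/10762345630)*n + ...; c5 = 15878099807/10762345630.


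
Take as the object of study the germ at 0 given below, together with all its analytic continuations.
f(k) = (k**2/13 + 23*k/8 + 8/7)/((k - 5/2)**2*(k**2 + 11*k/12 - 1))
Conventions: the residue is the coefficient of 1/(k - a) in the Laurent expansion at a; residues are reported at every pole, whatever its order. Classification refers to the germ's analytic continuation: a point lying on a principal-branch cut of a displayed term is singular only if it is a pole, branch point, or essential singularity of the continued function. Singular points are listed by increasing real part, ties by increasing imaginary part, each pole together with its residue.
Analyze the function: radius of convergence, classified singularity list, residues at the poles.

Radius of convergence at 0: -11/24 + (1/24)*sqrt(697).
At -11/24 - (1/24)*sqrt(697): a pole of order 1; residue 722019/2981251 - (12218391/2077931947)*sqrt(697).
At -11/24 + (1/24)*sqrt(697): a pole of order 1; residue 722019/2981251 + (12218391/2077931947)*sqrt(697).
At 5/2: a pole of order 2; residue -1444038/2981251.

Denominator factor (k**2 + 11*k/12 - 1): discriminant 697/144, real irrational roots -11/24 + (1/24)*sqrt(697) and -11/24 - (1/24)*sqrt(697); poles of order 1, moduli -11/24 + (1/24)*sqrt(697) and 11/24 + (1/24)*sqrt(697).
Denominator factor (k - 5/2)^2: pole of order 2 at 5/2, modulus 5/2.
The radius of convergence is the smallest modulus among the singular points: -11/24 + (1/24)*sqrt(697).
The factor k**2 + 11*k/12 - 1 splits as (k - a)(k - a') with a = -11/24 - (1/24)*sqrt(697), a' = -11/24 + (1/24)*sqrt(697). At the order-1 pole a set g(k) = (k - a)*f(k) = [(k**2/13 + 23*k/8 + 8/7)/(k - 5/2)**2] / (k - a').
Simple pole: residue = g(a) at a = -11/24 - (1/24)*sqrt(697), which is 722019/2981251 - (12218391/2077931947)*sqrt(697).
The factor k**2 + 11*k/12 - 1 splits as (k - a)(k - a') with a = -11/24 + (1/24)*sqrt(697), a' = -11/24 - (1/24)*sqrt(697). At the order-1 pole a set g(k) = (k - a)*f(k) = [(k**2/13 + 23*k/8 + 8/7)/(k - 5/2)**2] / (k - a').
Simple pole: residue = g(a) at a = -11/24 + (1/24)*sqrt(697), which is 722019/2981251 + (12218391/2077931947)*sqrt(697).
At the order-2 pole 5/2 set g(k) = (k - (5/2))^2*f(k) = (k**2/13 + 23*k/8 + 8/7)/(k**2 + 11*k/12 - 1).
Order-2 pole: residue = g'(a); g'(5/2) = -1444038/2981251, so the residue is -1444038/2981251.
List the singular points by increasing real part (a conjugate pair: the negative imaginary part first).


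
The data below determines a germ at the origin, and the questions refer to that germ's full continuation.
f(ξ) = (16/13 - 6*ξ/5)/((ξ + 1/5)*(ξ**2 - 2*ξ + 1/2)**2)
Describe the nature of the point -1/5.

The denominator factor ξ + 1/5 vanishes at -1/5 and appears to the power 1; the numerator there equals 478/325, nonzero, and no other factor vanishes.
Hence a pole whose order is the multiplicity, 1.

The point is a pole of order 1.


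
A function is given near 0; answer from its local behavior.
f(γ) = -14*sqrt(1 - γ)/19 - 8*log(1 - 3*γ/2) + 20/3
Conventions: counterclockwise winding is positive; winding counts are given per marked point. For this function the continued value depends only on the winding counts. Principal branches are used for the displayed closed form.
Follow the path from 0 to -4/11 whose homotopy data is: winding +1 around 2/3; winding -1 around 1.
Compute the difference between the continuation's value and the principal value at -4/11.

The rational part is single-valued and drops out of the difference; each branch term changes only by its own monodromy.
(-8)*log(1 - γ/(2/3)): each positive loop around 2/3 adds 2*pi*i to the log, so winding +1 contributes (-8)*(1)*2*pi*i = -(16)*pi*i.
(-14/19)*sqrt(1 - γ/(1)): winding -1 is odd, the square root flips sign, contributing -2*(-14/19)*sqrt(1 - (-4/11)/(1)) = -2*(-14/19)*sqrt(15/11) = (28/209)*sqrt(165).
Summing the contributions at γ = -4/11 gives ((28/209)*sqrt(165)) - ((16)*pi)*i.

Continued minus principal equals ((28/209)*sqrt(165)) - ((16)*pi)*i.


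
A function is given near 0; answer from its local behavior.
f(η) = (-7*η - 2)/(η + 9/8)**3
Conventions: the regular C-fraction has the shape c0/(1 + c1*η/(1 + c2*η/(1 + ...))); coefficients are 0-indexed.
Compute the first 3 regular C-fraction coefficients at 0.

Taylor coefficients (expand at 0): a_0 = -1024/729, a_1 = -2560/2187, a_2 = 126976/19683.
c0 = a_0 = -1024/729. Peel one level at a time: if S = 1 + c*η/S' with S'(0) = 1, then c is the η-coefficient of S and S' = c*η/(S - 1).
S_1 = c0/f = 1 + (-5/6)*η + (571/108)*η^2 + ...; c1 = -5/6.
S_2 = c1*η/(S_1 - 1) = 1 + (571/90)*η + ...; c2 = 571/90.

The regular C-fraction coefficients are [-1024/729, -5/6, 571/90].


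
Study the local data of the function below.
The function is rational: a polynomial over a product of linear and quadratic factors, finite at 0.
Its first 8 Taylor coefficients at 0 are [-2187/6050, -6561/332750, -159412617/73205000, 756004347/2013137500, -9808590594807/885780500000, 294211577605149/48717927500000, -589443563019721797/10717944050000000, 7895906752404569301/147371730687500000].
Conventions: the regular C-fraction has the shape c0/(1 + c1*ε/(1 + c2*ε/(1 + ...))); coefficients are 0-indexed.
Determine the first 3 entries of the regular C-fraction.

The regular C-fraction coefficients are [-2187/6050, -3/55, -4857/44].

Taylor coefficients (read off): a_0 = -2187/6050, a_1 = -6561/332750, a_2 = -159412617/73205000.
c0 = a_0 = -2187/6050. Peel one level at a time: if S = 1 + c*ε/S' with S'(0) = 1, then c is the ε-coefficient of S and S' = c*ε/(S - 1).
S_1 = c0/f = 1 + (-3/55)*ε + (-14571/2420)*ε^2 + ...; c1 = -3/55.
S_2 = c1*ε/(S_1 - 1) = 1 + (-4857/44)*ε + ...; c2 = -4857/44.


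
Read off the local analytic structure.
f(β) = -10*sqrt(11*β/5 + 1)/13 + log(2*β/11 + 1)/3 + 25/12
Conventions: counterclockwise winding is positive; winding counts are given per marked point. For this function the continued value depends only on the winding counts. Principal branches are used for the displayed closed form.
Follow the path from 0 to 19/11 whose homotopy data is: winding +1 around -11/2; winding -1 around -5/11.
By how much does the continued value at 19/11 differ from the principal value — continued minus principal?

Continued minus principal equals ((8/13)*sqrt(30)) + ((2/3)*pi)*i.

The rational part is single-valued and drops out of the difference; each branch term changes only by its own monodromy.
(-10/13)*sqrt(1 - β/(-5/11)): winding -1 is odd, the square root flips sign, contributing -2*(-10/13)*sqrt(1 - (19/11)/(-5/11)) = -2*(-10/13)*sqrt(24/5) = (8/13)*sqrt(30).
(1/3)*log(1 - β/(-11/2)): each positive loop around -11/2 adds 2*pi*i to the log, so winding +1 contributes (1/3)*(1)*2*pi*i = (2/3)*pi*i.
Summing the contributions at β = 19/11 gives ((8/13)*sqrt(30)) + ((2/3)*pi)*i.


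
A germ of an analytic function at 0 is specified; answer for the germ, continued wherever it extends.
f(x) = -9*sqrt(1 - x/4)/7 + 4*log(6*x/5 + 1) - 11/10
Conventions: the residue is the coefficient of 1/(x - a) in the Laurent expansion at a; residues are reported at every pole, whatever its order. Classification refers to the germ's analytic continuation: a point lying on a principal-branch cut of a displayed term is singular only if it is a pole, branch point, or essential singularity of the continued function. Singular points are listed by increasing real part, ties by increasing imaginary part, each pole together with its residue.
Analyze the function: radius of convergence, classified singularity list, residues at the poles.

Radius of convergence at 0: 5/6.
At -5/6: a logarithmic branch point.
At 4: an algebraic (square-root) branch point.

Branch term (4)*log(1 - x/(-5/6)): its argument vanishes at x = -5/6, a logarithmic branch point, modulus 5/6.
Branch term (-9/7)*sqrt(1 - x/(4)): its argument vanishes at x = 4, a square-root branch point, modulus 4.
The radius of convergence is the smallest modulus among the singular points: 5/6.
List the singular points by increasing real part (a conjugate pair: the negative imaginary part first).


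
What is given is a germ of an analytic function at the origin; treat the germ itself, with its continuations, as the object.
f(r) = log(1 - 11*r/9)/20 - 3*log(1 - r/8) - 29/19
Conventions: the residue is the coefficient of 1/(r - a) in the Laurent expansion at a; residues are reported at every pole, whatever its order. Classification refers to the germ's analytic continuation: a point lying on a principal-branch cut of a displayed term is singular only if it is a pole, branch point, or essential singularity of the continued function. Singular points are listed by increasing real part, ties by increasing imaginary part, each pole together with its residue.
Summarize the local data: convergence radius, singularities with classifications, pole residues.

Branch term (1/20)*log(1 - r/(9/11)): its argument vanishes at r = 9/11, a logarithmic branch point, modulus 9/11.
Branch term (-3)*log(1 - r/(8)): its argument vanishes at r = 8, a logarithmic branch point, modulus 8.
The radius of convergence is the smallest modulus among the singular points: 9/11.
List the singular points by increasing real part (a conjugate pair: the negative imaginary part first).

Radius of convergence at 0: 9/11.
At 9/11: a logarithmic branch point.
At 8: a logarithmic branch point.


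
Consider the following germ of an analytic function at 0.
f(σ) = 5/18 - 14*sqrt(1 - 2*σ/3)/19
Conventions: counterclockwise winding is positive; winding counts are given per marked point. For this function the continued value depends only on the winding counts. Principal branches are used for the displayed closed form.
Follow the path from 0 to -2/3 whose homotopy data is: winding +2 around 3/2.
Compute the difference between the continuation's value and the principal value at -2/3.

Continued minus principal equals 0.

The rational part is single-valued and drops out of the difference; each branch term changes only by its own monodromy.
(-14/19)*sqrt(1 - σ/(3/2)): winding +2 is even, the square root returns to the same sheet, contribution 0.
Summing the contributions at σ = -2/3 gives 0.


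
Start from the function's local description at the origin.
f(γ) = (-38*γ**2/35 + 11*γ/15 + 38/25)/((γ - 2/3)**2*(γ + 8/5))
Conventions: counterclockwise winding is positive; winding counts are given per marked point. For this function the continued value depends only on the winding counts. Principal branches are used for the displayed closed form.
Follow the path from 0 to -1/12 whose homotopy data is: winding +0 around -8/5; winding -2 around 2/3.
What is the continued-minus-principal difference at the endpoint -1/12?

The function is rational, hence single-valued: continuing it around any pole returns the same value, so the difference is 0.

Continued minus principal equals 0.


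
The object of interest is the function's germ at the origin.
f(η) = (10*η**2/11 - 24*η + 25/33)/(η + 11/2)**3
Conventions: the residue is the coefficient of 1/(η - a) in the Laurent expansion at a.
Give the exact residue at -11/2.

At the order-3 pole -11/2 set g(η) = (η - (-11/2))^3*f(η) = 10*η**2/11 - 24*η + 25/33.
Order-3 pole: residue = g''(a)/2; g''(-11/2) = 20/11, so the residue is 10/11.

The residue is 10/11.


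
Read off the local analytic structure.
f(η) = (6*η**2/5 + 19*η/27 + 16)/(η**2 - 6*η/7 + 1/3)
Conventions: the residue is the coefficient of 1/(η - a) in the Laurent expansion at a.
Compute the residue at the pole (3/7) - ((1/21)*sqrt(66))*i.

The residue is (1637/1890) + ((7207/2772)*sqrt(66))*i.

The factor η**2 - 6*η/7 + 1/3 splits as (η - a)(η - a') with a = (3/7) - ((1/21)*sqrt(66))*i, a' = (3/7) + ((1/21)*sqrt(66))*i. At the order-1 pole a set g(η) = (η - a)*f(η) = [6*η**2/5 + 19*η/27 + 16] / (η - a').
Simple pole: residue = g(a) at a = (3/7) - ((1/21)*sqrt(66))*i, which is (1637/1890) + ((7207/2772)*sqrt(66))*i.


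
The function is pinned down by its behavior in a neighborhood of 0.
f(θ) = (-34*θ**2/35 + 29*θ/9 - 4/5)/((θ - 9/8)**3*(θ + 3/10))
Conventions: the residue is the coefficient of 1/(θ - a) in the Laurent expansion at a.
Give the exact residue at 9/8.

At the order-3 pole 9/8 set g(θ) = (θ - (9/8))^3*f(θ) = (-34*θ**2/35 + 29*θ/9 - 4/5)/(θ + 3/10).
Order-3 pole: residue = g''(a)/2; g''(9/8) = -4983808/3889053, so the residue is -2491904/3889053.

The residue is -2491904/3889053.


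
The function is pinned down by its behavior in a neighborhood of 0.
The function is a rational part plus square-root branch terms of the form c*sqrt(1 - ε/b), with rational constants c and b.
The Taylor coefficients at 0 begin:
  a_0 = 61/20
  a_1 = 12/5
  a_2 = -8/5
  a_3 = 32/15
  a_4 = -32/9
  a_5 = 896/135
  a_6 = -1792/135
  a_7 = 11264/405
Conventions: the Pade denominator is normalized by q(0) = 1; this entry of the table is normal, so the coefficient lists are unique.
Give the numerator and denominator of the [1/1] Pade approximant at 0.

The Pade approximant has numerator coefficients [61/20, 133/30]; denominator coefficients [1, 2/3].

Taylor coefficients needed (read off): a_0 = 61/20, a_1 = 12/5, a_2 = -8/5.
Write the denominator as Q(ε) = 1 + q1*ε. Requiring Q*f - P = O(ε^3) with deg P <= 1 kills the coefficients of ε^2..ε^2 in Q*f:
  ε^2: a_2 + q1*a_1 = 0, i.e. -8/5 + (12/5)*q1 = 0.
Solving this linear system: q1 = 2/3.
The numerator is Q*f truncated at degree 1: P0 = a_0 = 61/20; P1 = a_1 + q1*a_0 = 133/30.


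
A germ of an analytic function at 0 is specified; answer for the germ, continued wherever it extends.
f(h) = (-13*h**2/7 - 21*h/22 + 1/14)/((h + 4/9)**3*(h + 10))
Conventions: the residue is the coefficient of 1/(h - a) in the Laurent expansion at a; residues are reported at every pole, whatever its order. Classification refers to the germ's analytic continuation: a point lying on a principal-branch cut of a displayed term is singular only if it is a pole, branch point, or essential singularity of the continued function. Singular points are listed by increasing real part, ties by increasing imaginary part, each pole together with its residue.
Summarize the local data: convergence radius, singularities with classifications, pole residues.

Denominator factor (h + 10): pole of order 1 at -10, modulus 10.
Denominator factor (h + 4/9)^3: pole of order 3 at -4/9, modulus 4/9.
The radius of convergence is the smallest modulus among the singular points: 4/9.
At the order-1 pole -10 set g(h) = (h - (-10))*f(h) = (-13*h**2/7 - 21*h/22 + 1/14)/(h + 4/9)**3.
Simple pole: residue = g(a) at a = -10, which is 19769751/97952624.
At the order-3 pole -4/9 set g(h) = (h - (-4/9))^3*f(h) = (-13*h**2/7 - 21*h/22 + 1/14)/(h + 10).
Order-3 pole: residue = g''(a)/2; g''(-4/9) = -19769751/48976312, so the residue is -19769751/97952624.
List the singular points by increasing real part (a conjugate pair: the negative imaginary part first).

Radius of convergence at 0: 4/9.
At -10: a pole of order 1; residue 19769751/97952624.
At -4/9: a pole of order 3; residue -19769751/97952624.


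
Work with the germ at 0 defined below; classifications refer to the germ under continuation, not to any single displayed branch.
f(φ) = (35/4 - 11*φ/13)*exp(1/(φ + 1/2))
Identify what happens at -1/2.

The point is an essential singularity.

The exponent 1/(φ - (-1/2)) has a pole at -1/2, so exp(1/(φ - (-1/2))) takes every nonzero value near it: an essential singularity (not a pole of any order).


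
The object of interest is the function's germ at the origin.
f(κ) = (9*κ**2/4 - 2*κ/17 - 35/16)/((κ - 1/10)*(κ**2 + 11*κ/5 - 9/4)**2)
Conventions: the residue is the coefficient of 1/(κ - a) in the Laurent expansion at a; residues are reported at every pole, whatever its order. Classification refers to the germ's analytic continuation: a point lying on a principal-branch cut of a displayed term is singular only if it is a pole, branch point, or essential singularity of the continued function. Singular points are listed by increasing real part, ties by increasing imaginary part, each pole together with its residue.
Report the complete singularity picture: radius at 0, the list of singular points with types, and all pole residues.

Denominator factor (κ**2 + 11*κ/5 - 9/4)^2: discriminant 346/25, real irrational roots -11/10 + (1/10)*sqrt(346) and -11/10 - (1/10)*sqrt(346); poles of order 2, moduli -11/10 + (1/10)*sqrt(346) and 11/10 + (1/10)*sqrt(346).
Denominator factor (κ - 1/10): pole of order 1 at 1/10, modulus 1/10.
The radius of convergence is the smallest modulus among the singular points: 1/10.
The factor κ**2 + 11*κ/5 - 9/4 splits as (κ - a)(κ - a') with a = -11/10 - (1/10)*sqrt(346), a' = -11/10 + (1/10)*sqrt(346). At the order-2 pole a set g(κ) = (κ - a)^2*f(κ) = [(9*κ**2/4 - 2*κ/17 - 35/16)/(κ - 1/10)] / (κ - a')^2.
Order-2 pole: residue = g'(a); g'(-11/10 - (1/10)*sqrt(346)) = 185025/693668 - (701532175/41521579144)*sqrt(346), so the residue is 185025/693668 - (701532175/41521579144)*sqrt(346).
At the order-1 pole 1/10 set g(κ) = (κ - (1/10))*f(κ) = (9*κ**2/4 - 2*κ/17 - 35/16)/(κ**2 + 11*κ/5 - 9/4)**2.
Simple pole: residue = g(a) at a = 1/10, which is -185025/346834.
The factor κ**2 + 11*κ/5 - 9/4 splits as (κ - a)(κ - a') with a = -11/10 + (1/10)*sqrt(346), a' = -11/10 - (1/10)*sqrt(346). At the order-2 pole a set g(κ) = (κ - a)^2*f(κ) = [(9*κ**2/4 - 2*κ/17 - 35/16)/(κ - 1/10)] / (κ - a')^2.
Order-2 pole: residue = g'(a); g'(-11/10 + (1/10)*sqrt(346)) = 185025/693668 + (701532175/41521579144)*sqrt(346), so the residue is 185025/693668 + (701532175/41521579144)*sqrt(346).
List the singular points by increasing real part (a conjugate pair: the negative imaginary part first).

Radius of convergence at 0: 1/10.
At -11/10 - (1/10)*sqrt(346): a pole of order 2; residue 185025/693668 - (701532175/41521579144)*sqrt(346).
At 1/10: a pole of order 1; residue -185025/346834.
At -11/10 + (1/10)*sqrt(346): a pole of order 2; residue 185025/693668 + (701532175/41521579144)*sqrt(346).
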